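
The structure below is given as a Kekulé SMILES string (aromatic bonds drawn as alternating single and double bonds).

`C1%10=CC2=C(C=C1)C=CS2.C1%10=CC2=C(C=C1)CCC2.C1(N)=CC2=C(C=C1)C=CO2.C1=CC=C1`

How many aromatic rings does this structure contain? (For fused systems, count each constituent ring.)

5

The SMILES encodes a six-membered carbon ring with three alternating C=C double bonds, fused to a five-membered ring containing one sulfur and two C=C double bonds; a six-membered carbon ring with three alternating C=C double bonds, fused to a saturated five-membered carbon ring; a six-membered carbon ring with three alternating C=C double bonds, fused to a five-membered ring containing one oxygen and two C=C double bonds; a four-membered carbon ring with two alternating C=C double bonds.
The fused 6/5-membered bicyclic (with one sulfur) is a single π system with 9 sp² atoms and 10 π electrons from ring double bonds plus a heteroatom lone pair. 10 = 4(2)+2, so the system is aromatic and both rings count as aromatic (benzothiophene).
The 6-membered ring is fully conjugated (every ring atom contributes a p orbital); 3 ring double bonds give 6 π electrons. Since 6 = 4n+2 (n=1), it is aromatic (benzene ring).
The 5-membered ring has three sp³ carbons, so it is not fully conjugated — not aromatic (cyclopentane ring).
The fused 6/5-membered bicyclic (with one oxygen) is a single π system with 9 sp² atoms and 10 π electrons from ring double bonds plus a heteroatom lone pair. 10 = 4(2)+2, so the system is aromatic and both rings count as aromatic (benzofuran).
The 4-membered ring has only sp² ring atoms; a planar conformation would have a fully conjugated π system of 4 electrons. But 4 = 4(1), which is 4n not 4n+2, so it is not aromatic (cyclobutadiene) — cyclobutadiene is antiaromatic and distorts to a rectangle.
5 of the 7 rings are aromatic. Total: 5.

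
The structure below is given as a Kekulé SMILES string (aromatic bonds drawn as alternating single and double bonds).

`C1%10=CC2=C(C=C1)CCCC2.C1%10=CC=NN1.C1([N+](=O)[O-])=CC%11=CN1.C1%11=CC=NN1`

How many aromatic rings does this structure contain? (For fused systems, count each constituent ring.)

The SMILES encodes a six-membered carbon ring with three alternating C=C double bonds, fused to a saturated six-membered carbon ring; a five-membered ring with two adjacent nitrogens (one bearing H, one in a double bond) and two double bonds; a five-membered ring of four carbons and one nitrogen bearing a hydrogen, with two C=C double bonds; a five-membered ring with two adjacent nitrogens (one bearing H, one in a double bond) and two double bonds.
The 6-membered ring is fully conjugated (every ring atom contributes a p orbital); 3 ring double bonds give 6 π electrons. 6 = 4(1)+2, so it is aromatic (benzene ring).
The second 6-membered ring has four sp³ carbons, so it is not fully conjugated — not aromatic (cyclohexane ring).
The 5-membered ring with two adjacent nitrogens (one N–H, one =N–) has a continuous p-orbital overlap around the ring; 2 ring double bonds (4 π electrons) plus a heteroatom lone pair (2) give 6 π electrons. That satisfies 4n+2 with n=1, so it is aromatic (pyrazole).
The 5-membered ring with one N–H is planar and fully conjugated; 2 ring double bonds (4 π electrons) plus a heteroatom lone pair (2) give 6 π electrons. That satisfies 4n+2 with n=1, so it is aromatic (pyrrole).
The second 5-membered ring with two adjacent nitrogens (one N–H, one =N–) is fully conjugated (every ring atom contributes a p orbital); 2 ring double bonds (4 π electrons) plus a heteroatom lone pair (2) give 6 π electrons. That satisfies 4n+2 with n=1, so it is aromatic (pyrazole).
4 of the 5 rings are aromatic. Total: 4.

4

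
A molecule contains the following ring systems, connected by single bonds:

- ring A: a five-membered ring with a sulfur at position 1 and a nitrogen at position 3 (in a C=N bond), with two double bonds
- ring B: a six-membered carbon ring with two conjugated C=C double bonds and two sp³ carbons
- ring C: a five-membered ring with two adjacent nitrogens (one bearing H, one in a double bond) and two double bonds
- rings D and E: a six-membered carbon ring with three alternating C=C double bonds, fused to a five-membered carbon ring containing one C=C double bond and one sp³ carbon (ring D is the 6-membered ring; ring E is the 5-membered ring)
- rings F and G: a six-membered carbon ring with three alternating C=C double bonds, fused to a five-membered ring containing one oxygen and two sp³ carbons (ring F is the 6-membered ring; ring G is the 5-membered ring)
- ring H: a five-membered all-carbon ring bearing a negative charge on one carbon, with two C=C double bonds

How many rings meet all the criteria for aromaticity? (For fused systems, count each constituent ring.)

5

Ring A has a continuous p-orbital overlap around the ring; 2 ring double bonds (4 π electrons) plus a heteroatom lone pair (2) give 6 π electrons. Since 6 = 4n+2 (n=1), ring A is aromatic (thiazole).
Ring B has two sp³ carbons, so it is not fully conjugated — not aromatic (1,3-cyclohexadiene).
Ring C is planar and fully conjugated; 2 ring double bonds (4 π electrons) plus a heteroatom lone pair (2) give 6 π electrons. Since 6 = 4n+2 (n=1), ring C is aromatic (pyrazole).
Ring D is fully conjugated (every ring atom contributes a p orbital); 3 ring double bonds give 6 π electrons. That satisfies 4n+2 with n=1, so ring D is aromatic (benzene ring).
Ring E has one sp³ carbon, so it is not fully conjugated — not aromatic (cyclopentene ring).
Ring F is planar and fully conjugated; 3 ring double bonds give 6 π electrons. That satisfies 4n+2 with n=1, so ring F is aromatic (benzene ring).
Ring G has two sp³ carbons, so it is not fully conjugated — not aromatic (oxolane ring).
Ring H is fully conjugated (every ring atom contributes a p orbital); 2 ring double bonds (4 π electrons) plus the carbanion lone pair (2) give 6 π electrons. That satisfies 4n+2 with n=1, so ring H is aromatic (cyclopentadienyl anion).
Aromatic: A, C, D, F, H. Total: 5.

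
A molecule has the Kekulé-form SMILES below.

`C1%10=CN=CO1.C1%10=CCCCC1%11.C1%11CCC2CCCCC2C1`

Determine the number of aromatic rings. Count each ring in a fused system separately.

The SMILES encodes a five-membered ring with an oxygen at position 1 and a nitrogen at position 3 (in a C=N bond), with two double bonds; a six-membered carbon ring with one C=C double bond; two fused six-membered saturated carbon rings.
The 5-membered ring with one oxygen and one =N– is planar and fully conjugated; 2 ring double bonds (4 π electrons) plus a heteroatom lone pair (2) give 6 π electrons. 6 = 4(1)+2, so it is aromatic (oxazole).
The 6-membered ring has four sp³ carbons, so it is not fully conjugated — not aromatic (cyclohexene).
The second 6-membered ring has only sp³ atoms, so it is not fully conjugated — not aromatic (cyclohexane ring).
The third 6-membered ring has only sp³ atoms, so it is not fully conjugated — not aromatic (cyclohexane ring).
1 of the 4 rings is aromatic. Total: 1.

1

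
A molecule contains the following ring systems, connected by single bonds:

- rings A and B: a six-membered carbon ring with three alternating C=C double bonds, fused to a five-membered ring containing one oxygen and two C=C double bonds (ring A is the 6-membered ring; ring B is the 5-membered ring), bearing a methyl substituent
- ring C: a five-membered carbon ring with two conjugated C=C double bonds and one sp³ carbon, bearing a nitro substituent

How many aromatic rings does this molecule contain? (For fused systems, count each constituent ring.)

Rings A and B form a fused bicyclic system (with one oxygen) with 9 sp² atoms and 10 π electrons from ring double bonds plus a heteroatom lone pair. 10 = 4(2)+2, so the system is aromatic and both rings count as aromatic (benzofuran).
Ring C has one sp³ carbon, so it is not fully conjugated — not aromatic (cyclopentadiene).
Aromatic: A, B. Total: 2.

2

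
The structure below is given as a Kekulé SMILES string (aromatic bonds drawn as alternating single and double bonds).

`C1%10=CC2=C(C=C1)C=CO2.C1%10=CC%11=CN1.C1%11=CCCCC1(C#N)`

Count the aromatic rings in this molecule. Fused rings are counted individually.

3

The SMILES encodes a six-membered carbon ring with three alternating C=C double bonds, fused to a five-membered ring containing one oxygen and two C=C double bonds; a five-membered ring of four carbons and one nitrogen bearing a hydrogen, with two C=C double bonds; a six-membered carbon ring with one C=C double bond.
The fused 6/5-membered bicyclic (with one oxygen) is a single π system with 9 sp² atoms and 10 π electrons from ring double bonds plus a heteroatom lone pair. 10 = 4(2)+2, so the system is aromatic and both rings count as aromatic (benzofuran).
The 5-membered ring with one N–H is fully conjugated (every ring atom contributes a p orbital); 2 ring double bonds (4 π electrons) plus a heteroatom lone pair (2) give 6 π electrons. 6 = 4(1)+2, so it is aromatic (pyrrole).
The 6-membered ring has four sp³ carbons, so it is not fully conjugated — not aromatic (cyclohexene).
3 of the 4 rings are aromatic. Total: 3.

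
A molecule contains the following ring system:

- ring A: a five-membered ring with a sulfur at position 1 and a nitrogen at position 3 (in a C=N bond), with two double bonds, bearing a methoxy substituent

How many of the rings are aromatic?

Ring A has a continuous p-orbital overlap around the ring; 2 ring double bonds (4 π electrons) plus a heteroatom lone pair (2) give 6 π electrons. Since 6 = 4n+2 (n=1), ring A is aromatic (thiazole).

1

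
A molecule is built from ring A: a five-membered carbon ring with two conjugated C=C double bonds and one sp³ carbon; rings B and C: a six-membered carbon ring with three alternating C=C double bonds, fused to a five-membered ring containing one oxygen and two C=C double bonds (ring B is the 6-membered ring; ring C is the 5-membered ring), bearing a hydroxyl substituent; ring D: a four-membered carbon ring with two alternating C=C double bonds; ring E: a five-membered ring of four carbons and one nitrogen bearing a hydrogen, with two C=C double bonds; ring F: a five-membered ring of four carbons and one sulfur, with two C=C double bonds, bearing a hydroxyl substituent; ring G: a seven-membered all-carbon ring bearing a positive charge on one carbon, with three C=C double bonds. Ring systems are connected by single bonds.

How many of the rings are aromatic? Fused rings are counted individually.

Ring A has one sp³ carbon, so it is not fully conjugated — not aromatic (cyclopentadiene).
Rings B and C form a fused bicyclic system (with one oxygen) with 9 sp² atoms and 10 π electrons from ring double bonds plus a heteroatom lone pair. 10 = 4(2)+2, so the system is aromatic and both rings count as aromatic (benzofuran).
Ring D has only sp² ring atoms; a planar conformation would have a fully conjugated π system of 4 electrons. But 4 = 4(1), which is 4n not 4n+2, so ring D is not aromatic (cyclobutadiene) — cyclobutadiene is antiaromatic and distorts to a rectangle.
Ring E is planar and fully conjugated; 2 ring double bonds (4 π electrons) plus a heteroatom lone pair (2) give 6 π electrons. 6 = 4(1)+2, so ring E is aromatic (pyrrole).
Ring F is planar and fully conjugated; 2 ring double bonds (4 π electrons) plus a heteroatom lone pair (2) give 6 π electrons. That satisfies 4n+2 with n=1, so ring F is aromatic (thiophene).
Ring G is planar and fully conjugated; 3 ring double bonds (6 π electrons) plus the carbocation's empty p orbital (0, but keeps the ring conjugated) give 6 π electrons. 6 = 4(1)+2, so ring G is aromatic (tropylium cation).
Aromatic: B, C, E, F, G. Total: 5.

5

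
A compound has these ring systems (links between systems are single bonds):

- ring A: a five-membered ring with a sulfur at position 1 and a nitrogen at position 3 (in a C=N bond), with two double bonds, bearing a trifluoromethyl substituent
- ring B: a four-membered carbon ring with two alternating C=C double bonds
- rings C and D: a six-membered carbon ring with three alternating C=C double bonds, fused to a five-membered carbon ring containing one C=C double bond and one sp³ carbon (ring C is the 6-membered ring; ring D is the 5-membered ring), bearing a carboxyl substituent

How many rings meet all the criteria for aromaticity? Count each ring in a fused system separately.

2

Ring A has a continuous p-orbital overlap around the ring; 2 ring double bonds (4 π electrons) plus a heteroatom lone pair (2) give 6 π electrons. 6 = 4(1)+2, so ring A is aromatic (thiazole).
Ring B has only sp² ring atoms; a planar conformation would have a fully conjugated π system of 4 electrons. But 4 = 4(1), which is 4n not 4n+2, so ring B is not aromatic (cyclobutadiene) — cyclobutadiene is antiaromatic and distorts to a rectangle.
Ring C is fully conjugated (every ring atom contributes a p orbital); 3 ring double bonds give 6 π electrons. Since 6 = 4n+2 (n=1), ring C is aromatic (benzene ring).
Ring D has one sp³ carbon, so it is not fully conjugated — not aromatic (cyclopentene ring).
Aromatic: A, C. Total: 2.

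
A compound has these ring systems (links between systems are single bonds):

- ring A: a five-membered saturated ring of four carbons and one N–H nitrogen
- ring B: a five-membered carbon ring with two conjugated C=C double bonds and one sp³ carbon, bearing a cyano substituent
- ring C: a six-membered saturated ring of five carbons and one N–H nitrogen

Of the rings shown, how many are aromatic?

Ring A has only sp³ atoms, so it is not fully conjugated — not aromatic (pyrrolidine).
Ring B has one sp³ carbon, so it is not fully conjugated — not aromatic (cyclopentadiene).
Ring C has only sp³ atoms, so it is not fully conjugated — not aromatic (piperidine).
No ring is aromatic. Total: 0.

0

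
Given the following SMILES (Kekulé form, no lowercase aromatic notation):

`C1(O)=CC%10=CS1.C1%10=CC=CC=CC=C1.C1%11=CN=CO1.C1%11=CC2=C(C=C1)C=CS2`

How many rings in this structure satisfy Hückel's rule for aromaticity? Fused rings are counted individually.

The SMILES encodes a five-membered ring of four carbons and one sulfur, with two C=C double bonds; an eight-membered carbon ring with four alternating C=C double bonds; a five-membered ring with an oxygen at position 1 and a nitrogen at position 3 (in a C=N bond), with two double bonds; a six-membered carbon ring with three alternating C=C double bonds, fused to a five-membered ring containing one sulfur and two C=C double bonds.
The 5-membered ring with one sulfur has a continuous p-orbital overlap around the ring; 2 ring double bonds (4 π electrons) plus a heteroatom lone pair (2) give 6 π electrons. 6 = 4(1)+2, so it is aromatic (thiophene).
The 8-membered ring has only sp² ring atoms; a planar conformation would have a fully conjugated π system of 8 electrons. But 8 = 4(2), which is 4n not 4n+2, so it is not aromatic (cyclooctatetraene) — cyclooctatetraene distorts into a non-planar tub to avoid antiaromaticity.
The 5-membered ring with one oxygen and one =N– has a continuous p-orbital overlap around the ring; 2 ring double bonds (4 π electrons) plus a heteroatom lone pair (2) give 6 π electrons. That satisfies 4n+2 with n=1, so it is aromatic (oxazole).
The fused 6/5-membered bicyclic (with one sulfur) is a single π system with 9 sp² atoms and 10 π electrons from ring double bonds plus a heteroatom lone pair. 10 = 4(2)+2, so the system is aromatic and both rings count as aromatic (benzothiophene).
4 of the 5 rings are aromatic. Total: 4.

4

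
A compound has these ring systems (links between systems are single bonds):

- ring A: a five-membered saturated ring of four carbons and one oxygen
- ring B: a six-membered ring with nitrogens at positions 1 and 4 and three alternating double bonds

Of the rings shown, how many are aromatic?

1

Ring A has only sp³ atoms, so it is not fully conjugated — not aromatic (tetrahydrofuran).
Ring B is fully conjugated (every ring atom contributes a p orbital); 3 ring double bonds give 6 π electrons. Since 6 = 4n+2 (n=1), ring B is aromatic (pyrazine).
Aromatic: B. Total: 1.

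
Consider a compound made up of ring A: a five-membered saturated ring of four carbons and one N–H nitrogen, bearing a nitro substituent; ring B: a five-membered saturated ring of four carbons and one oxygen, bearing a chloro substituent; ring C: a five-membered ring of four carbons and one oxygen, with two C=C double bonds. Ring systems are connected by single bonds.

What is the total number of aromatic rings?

1

Ring A has only sp³ atoms, so it is not fully conjugated — not aromatic (pyrrolidine).
Ring B has only sp³ atoms, so it is not fully conjugated — not aromatic (tetrahydrofuran).
Ring C is fully conjugated (every ring atom contributes a p orbital); 2 ring double bonds (4 π electrons) plus a heteroatom lone pair (2) give 6 π electrons. 6 = 4(1)+2, so ring C is aromatic (furan).
Aromatic: C. Total: 1.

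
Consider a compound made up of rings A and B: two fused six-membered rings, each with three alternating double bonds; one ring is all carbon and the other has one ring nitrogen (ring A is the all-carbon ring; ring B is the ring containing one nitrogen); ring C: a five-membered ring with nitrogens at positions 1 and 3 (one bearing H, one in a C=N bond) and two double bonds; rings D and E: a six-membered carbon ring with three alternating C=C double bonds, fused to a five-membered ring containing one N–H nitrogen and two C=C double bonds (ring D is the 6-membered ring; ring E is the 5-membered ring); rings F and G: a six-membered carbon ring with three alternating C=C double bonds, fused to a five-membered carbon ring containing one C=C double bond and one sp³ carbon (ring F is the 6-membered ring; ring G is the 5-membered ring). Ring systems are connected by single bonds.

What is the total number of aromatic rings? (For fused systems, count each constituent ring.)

6

Rings A and B form a fused bicyclic system (with one nitrogen) with 10 sp² atoms and 10 π electrons from ring double bonds. 10 = 4(2)+2, so the system is aromatic and both rings count as aromatic (quinoline).
Ring C is fully conjugated (every ring atom contributes a p orbital); 2 ring double bonds (4 π electrons) plus a heteroatom lone pair (2) give 6 π electrons. Since 6 = 4n+2 (n=1), ring C is aromatic (imidazole).
Rings D and E form a fused bicyclic system (with one N–H) with 9 sp² atoms and 10 π electrons from ring double bonds plus a heteroatom lone pair. 10 = 4(2)+2, so the system is aromatic and both rings count as aromatic (indole).
Ring F has a continuous p-orbital overlap around the ring; 3 ring double bonds give 6 π electrons. That satisfies 4n+2 with n=1, so ring F is aromatic (benzene ring).
Ring G has one sp³ carbon, so it is not fully conjugated — not aromatic (cyclopentene ring).
Aromatic: A, B, C, D, E, F. Total: 6.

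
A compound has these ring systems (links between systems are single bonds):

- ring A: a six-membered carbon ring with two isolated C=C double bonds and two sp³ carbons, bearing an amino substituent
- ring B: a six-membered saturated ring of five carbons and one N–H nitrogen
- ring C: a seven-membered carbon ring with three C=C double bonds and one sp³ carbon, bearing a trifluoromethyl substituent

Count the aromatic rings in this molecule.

0

Ring A has two sp³ carbons, so it is not fully conjugated — not aromatic (1,4-cyclohexadiene).
Ring B has only sp³ atoms, so it is not fully conjugated — not aromatic (piperidine).
Ring C has one sp³ carbon, so it is not fully conjugated — not aromatic (cycloheptatriene).
No ring is aromatic. Total: 0.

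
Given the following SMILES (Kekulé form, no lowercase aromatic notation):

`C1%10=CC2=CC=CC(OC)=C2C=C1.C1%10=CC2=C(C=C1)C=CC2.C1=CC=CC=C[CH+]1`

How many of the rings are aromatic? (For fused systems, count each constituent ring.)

The SMILES encodes two fused six-membered carbon rings, each with three alternating C=C double bonds; a six-membered carbon ring with three alternating C=C double bonds, fused to a five-membered carbon ring containing one C=C double bond and one sp³ carbon; a seven-membered all-carbon ring bearing a positive charge on one carbon, with three C=C double bonds.
The fused 6/6-membered bicyclic is a single π system with 10 sp² atoms and 10 π electrons from ring double bonds. 10 = 4(2)+2, so the system is aromatic and both rings count as aromatic (naphthalene).
The 6-membered ring is fully conjugated (every ring atom contributes a p orbital); 3 ring double bonds give 6 π electrons. Since 6 = 4n+2 (n=1), it is aromatic (benzene ring).
The 5-membered ring has one sp³ carbon, so it is not fully conjugated — not aromatic (cyclopentene ring).
The 7-membered ring has a continuous p-orbital overlap around the ring; 3 ring double bonds (6 π electrons) plus the carbocation's empty p orbital (0, but keeps the ring conjugated) give 6 π electrons. Since 6 = 4n+2 (n=1), it is aromatic (tropylium cation).
4 of the 5 rings are aromatic. Total: 4.

4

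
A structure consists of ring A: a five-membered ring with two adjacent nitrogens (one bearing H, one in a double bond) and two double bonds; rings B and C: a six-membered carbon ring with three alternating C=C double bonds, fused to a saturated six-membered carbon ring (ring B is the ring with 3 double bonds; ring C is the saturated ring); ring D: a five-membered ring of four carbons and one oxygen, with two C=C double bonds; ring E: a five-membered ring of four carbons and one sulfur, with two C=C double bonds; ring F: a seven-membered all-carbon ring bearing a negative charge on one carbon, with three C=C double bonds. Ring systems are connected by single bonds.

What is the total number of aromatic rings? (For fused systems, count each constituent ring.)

Ring A has a continuous p-orbital overlap around the ring; 2 ring double bonds (4 π electrons) plus a heteroatom lone pair (2) give 6 π electrons. 6 = 4(1)+2, so ring A is aromatic (pyrazole).
Ring B has a continuous p-orbital overlap around the ring; 3 ring double bonds give 6 π electrons. Since 6 = 4n+2 (n=1), ring B is aromatic (benzene ring).
Ring C has four sp³ carbons, so it is not fully conjugated — not aromatic (cyclohexane ring).
Ring D is fully conjugated (every ring atom contributes a p orbital); 2 ring double bonds (4 π electrons) plus a heteroatom lone pair (2) give 6 π electrons. That satisfies 4n+2 with n=1, so ring D is aromatic (furan).
Ring E is planar and fully conjugated; 2 ring double bonds (4 π electrons) plus a heteroatom lone pair (2) give 6 π electrons. 6 = 4(1)+2, so ring E is aromatic (thiophene).
Ring F has only sp² ring atoms; a planar conformation would have a fully conjugated π system of 8 electrons. But 8 = 4(2), which is 4n not 4n+2, so ring F is not aromatic (cycloheptatrienyl anion).
Aromatic: A, B, D, E. Total: 4.

4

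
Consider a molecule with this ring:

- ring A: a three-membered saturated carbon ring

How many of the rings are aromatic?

Ring A has only sp³ atoms, so it is not fully conjugated — not aromatic (cyclopropane).

0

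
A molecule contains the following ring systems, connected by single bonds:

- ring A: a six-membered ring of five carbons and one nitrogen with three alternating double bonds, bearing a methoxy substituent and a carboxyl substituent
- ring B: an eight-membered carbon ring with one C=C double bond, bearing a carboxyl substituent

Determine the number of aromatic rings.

Ring A is planar and fully conjugated; 3 ring double bonds give 6 π electrons. Since 6 = 4n+2 (n=1), ring A is aromatic (pyridine).
Ring B has six sp³ carbons, so it is not fully conjugated — not aromatic (cyclooctene).
Aromatic: A. Total: 1.

1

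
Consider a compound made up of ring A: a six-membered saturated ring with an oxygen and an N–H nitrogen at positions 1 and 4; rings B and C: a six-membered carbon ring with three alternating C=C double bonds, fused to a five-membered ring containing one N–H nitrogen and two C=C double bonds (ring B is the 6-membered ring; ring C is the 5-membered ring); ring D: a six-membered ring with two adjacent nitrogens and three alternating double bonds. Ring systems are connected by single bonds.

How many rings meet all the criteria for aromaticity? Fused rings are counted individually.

3

Ring A has only sp³ atoms, so it is not fully conjugated — not aromatic (morpholine).
Rings B and C form a fused bicyclic system (with one N–H) with 9 sp² atoms and 10 π electrons from ring double bonds plus a heteroatom lone pair. 10 = 4(2)+2, so the system is aromatic and both rings count as aromatic (indole).
Ring D has a continuous p-orbital overlap around the ring; 3 ring double bonds give 6 π electrons. That satisfies 4n+2 with n=1, so ring D is aromatic (pyridazine).
Aromatic: B, C, D. Total: 3.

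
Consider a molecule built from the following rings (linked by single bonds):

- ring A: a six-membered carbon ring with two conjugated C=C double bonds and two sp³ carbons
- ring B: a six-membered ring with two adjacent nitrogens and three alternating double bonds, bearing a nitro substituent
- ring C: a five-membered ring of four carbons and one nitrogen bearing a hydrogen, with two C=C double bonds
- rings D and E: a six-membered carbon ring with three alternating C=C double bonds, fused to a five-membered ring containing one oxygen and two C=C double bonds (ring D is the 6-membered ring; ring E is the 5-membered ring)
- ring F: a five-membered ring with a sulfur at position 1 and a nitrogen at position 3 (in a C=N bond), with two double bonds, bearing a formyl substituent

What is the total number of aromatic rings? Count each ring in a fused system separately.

Ring A has two sp³ carbons, so it is not fully conjugated — not aromatic (1,3-cyclohexadiene).
Ring B is planar and fully conjugated; 3 ring double bonds give 6 π electrons. That satisfies 4n+2 with n=1, so ring B is aromatic (pyridazine).
Ring C has a continuous p-orbital overlap around the ring; 2 ring double bonds (4 π electrons) plus a heteroatom lone pair (2) give 6 π electrons. That satisfies 4n+2 with n=1, so ring C is aromatic (pyrrole).
Rings D and E form a fused bicyclic system (with one oxygen) with 9 sp² atoms and 10 π electrons from ring double bonds plus a heteroatom lone pair. 10 = 4(2)+2, so the system is aromatic and both rings count as aromatic (benzofuran).
Ring F is fully conjugated (every ring atom contributes a p orbital); 2 ring double bonds (4 π electrons) plus a heteroatom lone pair (2) give 6 π electrons. That satisfies 4n+2 with n=1, so ring F is aromatic (thiazole).
Aromatic: B, C, D, E, F. Total: 5.

5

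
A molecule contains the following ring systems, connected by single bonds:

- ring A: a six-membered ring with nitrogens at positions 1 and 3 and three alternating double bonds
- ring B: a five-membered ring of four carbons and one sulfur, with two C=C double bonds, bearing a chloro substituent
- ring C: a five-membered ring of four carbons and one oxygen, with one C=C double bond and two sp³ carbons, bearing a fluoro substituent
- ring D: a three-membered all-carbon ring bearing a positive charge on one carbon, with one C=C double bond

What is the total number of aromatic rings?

Ring A is planar and fully conjugated; 3 ring double bonds give 6 π electrons. 6 = 4(1)+2, so ring A is aromatic (pyrimidine).
Ring B is planar and fully conjugated; 2 ring double bonds (4 π electrons) plus a heteroatom lone pair (2) give 6 π electrons. That satisfies 4n+2 with n=1, so ring B is aromatic (thiophene).
Ring C has two sp³ carbons, so it is not fully conjugated — not aromatic (2,3-dihydrofuran).
Ring D has a continuous p-orbital overlap around the ring; 1 ring double bond (2 π electrons) plus the carbocation's empty p orbital (0, but keeps the ring conjugated) give 2 π electrons. That satisfies 4n+2 with n=0, so ring D is aromatic (cyclopropenyl cation).
Aromatic: A, B, D. Total: 3.

3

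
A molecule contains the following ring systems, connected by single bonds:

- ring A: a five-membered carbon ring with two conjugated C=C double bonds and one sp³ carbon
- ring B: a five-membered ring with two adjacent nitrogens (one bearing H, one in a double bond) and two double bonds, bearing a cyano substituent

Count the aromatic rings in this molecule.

Ring A has one sp³ carbon, so it is not fully conjugated — not aromatic (cyclopentadiene).
Ring B is planar and fully conjugated; 2 ring double bonds (4 π electrons) plus a heteroatom lone pair (2) give 6 π electrons. Since 6 = 4n+2 (n=1), ring B is aromatic (pyrazole).
Aromatic: B. Total: 1.

1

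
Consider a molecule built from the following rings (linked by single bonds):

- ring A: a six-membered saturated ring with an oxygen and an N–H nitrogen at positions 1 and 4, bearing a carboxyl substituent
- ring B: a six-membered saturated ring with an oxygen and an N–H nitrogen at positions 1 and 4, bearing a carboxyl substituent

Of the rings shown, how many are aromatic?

0

Ring A has only sp³ atoms, so it is not fully conjugated — not aromatic (morpholine).
Ring B has only sp³ atoms, so it is not fully conjugated — not aromatic (morpholine).
No ring is aromatic. Total: 0.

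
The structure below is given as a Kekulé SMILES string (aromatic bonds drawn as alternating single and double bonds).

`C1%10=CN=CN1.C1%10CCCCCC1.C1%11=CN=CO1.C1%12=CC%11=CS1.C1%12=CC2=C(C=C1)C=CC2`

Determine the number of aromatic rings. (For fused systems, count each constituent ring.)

The SMILES encodes a five-membered ring with nitrogens at positions 1 and 3 (one bearing H, one in a C=N bond) and two double bonds; a seven-membered saturated carbon ring; a five-membered ring with an oxygen at position 1 and a nitrogen at position 3 (in a C=N bond), with two double bonds; a five-membered ring of four carbons and one sulfur, with two C=C double bonds; a six-membered carbon ring with three alternating C=C double bonds, fused to a five-membered carbon ring containing one C=C double bond and one sp³ carbon.
The 5-membered ring with two nitrogens (one N–H, one =N–) is planar and fully conjugated; 2 ring double bonds (4 π electrons) plus a heteroatom lone pair (2) give 6 π electrons. That satisfies 4n+2 with n=1, so it is aromatic (imidazole).
The 7-membered ring has only sp³ atoms, so it is not fully conjugated — not aromatic (cycloheptane).
The 5-membered ring with one oxygen and one =N– is planar and fully conjugated; 2 ring double bonds (4 π electrons) plus a heteroatom lone pair (2) give 6 π electrons. Since 6 = 4n+2 (n=1), it is aromatic (oxazole).
The 5-membered ring with one sulfur is fully conjugated (every ring atom contributes a p orbital); 2 ring double bonds (4 π electrons) plus a heteroatom lone pair (2) give 6 π electrons. That satisfies 4n+2 with n=1, so it is aromatic (thiophene).
The 6-membered ring has a continuous p-orbital overlap around the ring; 3 ring double bonds give 6 π electrons. That satisfies 4n+2 with n=1, so it is aromatic (benzene ring).
The 5-membered ring has one sp³ carbon, so it is not fully conjugated — not aromatic (cyclopentene ring).
4 of the 6 rings are aromatic. Total: 4.

4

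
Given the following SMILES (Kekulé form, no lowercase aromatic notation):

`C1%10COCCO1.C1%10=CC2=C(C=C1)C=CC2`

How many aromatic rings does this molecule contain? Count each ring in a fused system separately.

The SMILES encodes a six-membered saturated ring with oxygens at positions 1 and 4; a six-membered carbon ring with three alternating C=C double bonds, fused to a five-membered carbon ring containing one C=C double bond and one sp³ carbon.
The 6-membered ring with two oxygens (1,4) has only sp³ atoms, so it is not fully conjugated — not aromatic (1,4-dioxane).
The 6-membered ring is fully conjugated (every ring atom contributes a p orbital); 3 ring double bonds give 6 π electrons. That satisfies 4n+2 with n=1, so it is aromatic (benzene ring).
The 5-membered ring has one sp³ carbon, so it is not fully conjugated — not aromatic (cyclopentene ring).
1 of the 3 rings is aromatic. Total: 1.

1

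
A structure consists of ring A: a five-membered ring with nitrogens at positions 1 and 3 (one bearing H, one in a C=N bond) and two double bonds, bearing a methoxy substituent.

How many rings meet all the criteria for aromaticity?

Ring A has a continuous p-orbital overlap around the ring; 2 ring double bonds (4 π electrons) plus a heteroatom lone pair (2) give 6 π electrons. That satisfies 4n+2 with n=1, so ring A is aromatic (imidazole).

1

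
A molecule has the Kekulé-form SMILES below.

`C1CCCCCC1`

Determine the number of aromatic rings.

The SMILES encodes a seven-membered saturated carbon ring.
The 7-membered ring has only sp³ atoms, so it is not fully conjugated — not aromatic (cycloheptane).

0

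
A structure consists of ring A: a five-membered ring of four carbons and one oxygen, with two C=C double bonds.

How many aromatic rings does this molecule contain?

Ring A is planar and fully conjugated; 2 ring double bonds (4 π electrons) plus a heteroatom lone pair (2) give 6 π electrons. That satisfies 4n+2 with n=1, so ring A is aromatic (furan).

1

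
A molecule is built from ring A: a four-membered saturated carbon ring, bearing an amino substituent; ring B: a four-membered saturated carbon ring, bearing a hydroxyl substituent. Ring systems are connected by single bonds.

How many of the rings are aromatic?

0

Ring A has only sp³ atoms, so it is not fully conjugated — not aromatic (cyclobutane).
Ring B has only sp³ atoms, so it is not fully conjugated — not aromatic (cyclobutane).
No ring is aromatic. Total: 0.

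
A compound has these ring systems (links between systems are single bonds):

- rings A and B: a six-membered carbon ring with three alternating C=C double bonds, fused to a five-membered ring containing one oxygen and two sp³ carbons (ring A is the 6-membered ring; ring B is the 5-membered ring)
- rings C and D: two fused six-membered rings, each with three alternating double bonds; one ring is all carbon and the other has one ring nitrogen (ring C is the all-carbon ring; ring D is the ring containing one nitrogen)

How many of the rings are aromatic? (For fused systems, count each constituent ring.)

Ring A is planar and fully conjugated; 3 ring double bonds give 6 π electrons. Since 6 = 4n+2 (n=1), ring A is aromatic (benzene ring).
Ring B has two sp³ carbons, so it is not fully conjugated — not aromatic (oxolane ring).
Rings C and D form a fused bicyclic system (with one nitrogen) with 10 sp² atoms and 10 π electrons from ring double bonds. 10 = 4(2)+2, so the system is aromatic and both rings count as aromatic (quinoline).
Aromatic: A, C, D. Total: 3.

3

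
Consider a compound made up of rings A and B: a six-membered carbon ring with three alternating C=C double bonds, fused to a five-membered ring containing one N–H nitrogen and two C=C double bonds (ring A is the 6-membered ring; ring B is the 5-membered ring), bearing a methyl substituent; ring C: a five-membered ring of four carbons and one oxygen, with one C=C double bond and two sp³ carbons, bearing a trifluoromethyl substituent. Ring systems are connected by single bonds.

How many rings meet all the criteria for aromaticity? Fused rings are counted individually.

Rings A and B form a fused bicyclic system (with one N–H) with 9 sp² atoms and 10 π electrons from ring double bonds plus a heteroatom lone pair. 10 = 4(2)+2, so the system is aromatic and both rings count as aromatic (indole).
Ring C has two sp³ carbons, so it is not fully conjugated — not aromatic (2,3-dihydrofuran).
Aromatic: A, B. Total: 2.

2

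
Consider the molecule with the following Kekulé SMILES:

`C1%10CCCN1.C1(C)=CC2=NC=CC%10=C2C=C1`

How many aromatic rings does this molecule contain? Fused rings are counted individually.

2

The SMILES encodes a five-membered saturated ring of four carbons and one N–H nitrogen; two fused six-membered rings, each with three alternating double bonds; one ring is all carbon and the other has one ring nitrogen.
The 5-membered ring with one N–H has only sp³ atoms, so it is not fully conjugated — not aromatic (pyrrolidine).
The fused 6/6-membered bicyclic (with one nitrogen) is a single π system with 10 sp² atoms and 10 π electrons from ring double bonds. 10 = 4(2)+2, so the system is aromatic and both rings count as aromatic (quinoline).
2 of the 3 rings are aromatic. Total: 2.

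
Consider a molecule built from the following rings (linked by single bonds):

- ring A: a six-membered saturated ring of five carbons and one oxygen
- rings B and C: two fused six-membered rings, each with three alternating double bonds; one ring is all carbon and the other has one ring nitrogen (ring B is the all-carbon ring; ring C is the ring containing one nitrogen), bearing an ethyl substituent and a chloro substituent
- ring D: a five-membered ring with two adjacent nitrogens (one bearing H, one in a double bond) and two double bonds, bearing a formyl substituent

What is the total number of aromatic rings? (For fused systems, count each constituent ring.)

Ring A has only sp³ atoms, so it is not fully conjugated — not aromatic (tetrahydropyran).
Rings B and C form a fused bicyclic system (with one nitrogen) with 10 sp² atoms and 10 π electrons from ring double bonds. 10 = 4(2)+2, so the system is aromatic and both rings count as aromatic (quinoline).
Ring D is fully conjugated (every ring atom contributes a p orbital); 2 ring double bonds (4 π electrons) plus a heteroatom lone pair (2) give 6 π electrons. 6 = 4(1)+2, so ring D is aromatic (pyrazole).
Aromatic: B, C, D. Total: 3.

3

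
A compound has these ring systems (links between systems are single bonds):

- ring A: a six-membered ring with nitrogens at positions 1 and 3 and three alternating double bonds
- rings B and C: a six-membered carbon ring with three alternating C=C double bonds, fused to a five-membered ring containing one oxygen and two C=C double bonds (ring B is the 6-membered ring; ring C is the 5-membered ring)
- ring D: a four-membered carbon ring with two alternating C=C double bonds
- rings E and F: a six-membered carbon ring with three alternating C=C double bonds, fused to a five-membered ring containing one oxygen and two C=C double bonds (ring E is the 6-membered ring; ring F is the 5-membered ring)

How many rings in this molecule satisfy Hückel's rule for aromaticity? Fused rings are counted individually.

Ring A has a continuous p-orbital overlap around the ring; 3 ring double bonds give 6 π electrons. That satisfies 4n+2 with n=1, so ring A is aromatic (pyrimidine).
Rings B and C form a fused bicyclic system (with one oxygen) with 9 sp² atoms and 10 π electrons from ring double bonds plus a heteroatom lone pair. 10 = 4(2)+2, so the system is aromatic and both rings count as aromatic (benzofuran).
Ring D has only sp² ring atoms; a planar conformation would have a fully conjugated π system of 4 electrons. But 4 = 4(1), which is 4n not 4n+2, so ring D is not aromatic (cyclobutadiene) — cyclobutadiene is antiaromatic and distorts to a rectangle.
Rings E and F form a fused bicyclic system (with one oxygen) with 9 sp² atoms and 10 π electrons from ring double bonds plus a heteroatom lone pair. 10 = 4(2)+2, so the system is aromatic and both rings count as aromatic (benzofuran).
Aromatic: A, B, C, E, F. Total: 5.

5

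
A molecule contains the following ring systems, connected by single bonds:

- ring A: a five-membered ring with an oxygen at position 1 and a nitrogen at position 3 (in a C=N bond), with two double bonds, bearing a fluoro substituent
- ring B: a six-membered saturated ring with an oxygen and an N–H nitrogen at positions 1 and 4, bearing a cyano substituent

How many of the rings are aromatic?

1

Ring A is planar and fully conjugated; 2 ring double bonds (4 π electrons) plus a heteroatom lone pair (2) give 6 π electrons. Since 6 = 4n+2 (n=1), ring A is aromatic (oxazole).
Ring B has only sp³ atoms, so it is not fully conjugated — not aromatic (morpholine).
Aromatic: A. Total: 1.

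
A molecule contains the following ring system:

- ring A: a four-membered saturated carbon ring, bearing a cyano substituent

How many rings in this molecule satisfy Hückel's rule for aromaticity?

0

Ring A has only sp³ atoms, so it is not fully conjugated — not aromatic (cyclobutane).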